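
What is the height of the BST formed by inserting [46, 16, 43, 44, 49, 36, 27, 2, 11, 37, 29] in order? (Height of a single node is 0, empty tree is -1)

Insertion order: [46, 16, 43, 44, 49, 36, 27, 2, 11, 37, 29]
Tree (level-order array): [46, 16, 49, 2, 43, None, None, None, 11, 36, 44, None, None, 27, 37, None, None, None, 29]
Compute height bottom-up (empty subtree = -1):
  height(11) = 1 + max(-1, -1) = 0
  height(2) = 1 + max(-1, 0) = 1
  height(29) = 1 + max(-1, -1) = 0
  height(27) = 1 + max(-1, 0) = 1
  height(37) = 1 + max(-1, -1) = 0
  height(36) = 1 + max(1, 0) = 2
  height(44) = 1 + max(-1, -1) = 0
  height(43) = 1 + max(2, 0) = 3
  height(16) = 1 + max(1, 3) = 4
  height(49) = 1 + max(-1, -1) = 0
  height(46) = 1 + max(4, 0) = 5
Height = 5


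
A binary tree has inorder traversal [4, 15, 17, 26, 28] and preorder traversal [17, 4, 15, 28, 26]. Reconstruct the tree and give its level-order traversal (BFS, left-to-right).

Inorder:  [4, 15, 17, 26, 28]
Preorder: [17, 4, 15, 28, 26]
Algorithm: preorder visits root first, so consume preorder in order;
for each root, split the current inorder slice at that value into
left-subtree inorder and right-subtree inorder, then recurse.
Recursive splits:
  root=17; inorder splits into left=[4, 15], right=[26, 28]
  root=4; inorder splits into left=[], right=[15]
  root=15; inorder splits into left=[], right=[]
  root=28; inorder splits into left=[26], right=[]
  root=26; inorder splits into left=[], right=[]
Reconstructed level-order: [17, 4, 28, 15, 26]


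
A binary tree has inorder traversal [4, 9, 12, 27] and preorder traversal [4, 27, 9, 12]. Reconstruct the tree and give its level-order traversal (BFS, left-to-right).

Inorder:  [4, 9, 12, 27]
Preorder: [4, 27, 9, 12]
Algorithm: preorder visits root first, so consume preorder in order;
for each root, split the current inorder slice at that value into
left-subtree inorder and right-subtree inorder, then recurse.
Recursive splits:
  root=4; inorder splits into left=[], right=[9, 12, 27]
  root=27; inorder splits into left=[9, 12], right=[]
  root=9; inorder splits into left=[], right=[12]
  root=12; inorder splits into left=[], right=[]
Reconstructed level-order: [4, 27, 9, 12]


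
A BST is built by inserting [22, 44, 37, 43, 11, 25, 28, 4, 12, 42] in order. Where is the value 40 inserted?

Starting tree (level order): [22, 11, 44, 4, 12, 37, None, None, None, None, None, 25, 43, None, 28, 42]
Insertion path: 22 -> 44 -> 37 -> 43 -> 42
Result: insert 40 as left child of 42
Final tree (level order): [22, 11, 44, 4, 12, 37, None, None, None, None, None, 25, 43, None, 28, 42, None, None, None, 40]


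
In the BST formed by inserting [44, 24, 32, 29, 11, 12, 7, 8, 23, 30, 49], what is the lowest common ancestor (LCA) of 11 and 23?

Tree insertion order: [44, 24, 32, 29, 11, 12, 7, 8, 23, 30, 49]
Tree (level-order array): [44, 24, 49, 11, 32, None, None, 7, 12, 29, None, None, 8, None, 23, None, 30]
In a BST, the LCA of p=11, q=23 is the first node v on the
root-to-leaf path with p <= v <= q (go left if both < v, right if both > v).
Walk from root:
  at 44: both 11 and 23 < 44, go left
  at 24: both 11 and 23 < 24, go left
  at 11: 11 <= 11 <= 23, this is the LCA
LCA = 11


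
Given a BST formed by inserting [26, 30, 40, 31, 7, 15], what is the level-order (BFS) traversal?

Tree insertion order: [26, 30, 40, 31, 7, 15]
Tree (level-order array): [26, 7, 30, None, 15, None, 40, None, None, 31]
BFS from the root, enqueuing left then right child of each popped node:
  queue [26] -> pop 26, enqueue [7, 30], visited so far: [26]
  queue [7, 30] -> pop 7, enqueue [15], visited so far: [26, 7]
  queue [30, 15] -> pop 30, enqueue [40], visited so far: [26, 7, 30]
  queue [15, 40] -> pop 15, enqueue [none], visited so far: [26, 7, 30, 15]
  queue [40] -> pop 40, enqueue [31], visited so far: [26, 7, 30, 15, 40]
  queue [31] -> pop 31, enqueue [none], visited so far: [26, 7, 30, 15, 40, 31]
Result: [26, 7, 30, 15, 40, 31]


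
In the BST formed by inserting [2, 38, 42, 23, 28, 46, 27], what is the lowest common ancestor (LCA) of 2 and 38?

Tree insertion order: [2, 38, 42, 23, 28, 46, 27]
Tree (level-order array): [2, None, 38, 23, 42, None, 28, None, 46, 27]
In a BST, the LCA of p=2, q=38 is the first node v on the
root-to-leaf path with p <= v <= q (go left if both < v, right if both > v).
Walk from root:
  at 2: 2 <= 2 <= 38, this is the LCA
LCA = 2


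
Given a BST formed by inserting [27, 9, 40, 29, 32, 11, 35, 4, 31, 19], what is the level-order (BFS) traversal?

Tree insertion order: [27, 9, 40, 29, 32, 11, 35, 4, 31, 19]
Tree (level-order array): [27, 9, 40, 4, 11, 29, None, None, None, None, 19, None, 32, None, None, 31, 35]
BFS from the root, enqueuing left then right child of each popped node:
  queue [27] -> pop 27, enqueue [9, 40], visited so far: [27]
  queue [9, 40] -> pop 9, enqueue [4, 11], visited so far: [27, 9]
  queue [40, 4, 11] -> pop 40, enqueue [29], visited so far: [27, 9, 40]
  queue [4, 11, 29] -> pop 4, enqueue [none], visited so far: [27, 9, 40, 4]
  queue [11, 29] -> pop 11, enqueue [19], visited so far: [27, 9, 40, 4, 11]
  queue [29, 19] -> pop 29, enqueue [32], visited so far: [27, 9, 40, 4, 11, 29]
  queue [19, 32] -> pop 19, enqueue [none], visited so far: [27, 9, 40, 4, 11, 29, 19]
  queue [32] -> pop 32, enqueue [31, 35], visited so far: [27, 9, 40, 4, 11, 29, 19, 32]
  queue [31, 35] -> pop 31, enqueue [none], visited so far: [27, 9, 40, 4, 11, 29, 19, 32, 31]
  queue [35] -> pop 35, enqueue [none], visited so far: [27, 9, 40, 4, 11, 29, 19, 32, 31, 35]
Result: [27, 9, 40, 4, 11, 29, 19, 32, 31, 35]


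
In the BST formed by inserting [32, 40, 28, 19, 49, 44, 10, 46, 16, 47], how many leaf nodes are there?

Tree built from: [32, 40, 28, 19, 49, 44, 10, 46, 16, 47]
Tree (level-order array): [32, 28, 40, 19, None, None, 49, 10, None, 44, None, None, 16, None, 46, None, None, None, 47]
Rule: A leaf has 0 children.
Per-node child counts:
  node 32: 2 child(ren)
  node 28: 1 child(ren)
  node 19: 1 child(ren)
  node 10: 1 child(ren)
  node 16: 0 child(ren)
  node 40: 1 child(ren)
  node 49: 1 child(ren)
  node 44: 1 child(ren)
  node 46: 1 child(ren)
  node 47: 0 child(ren)
Matching nodes: [16, 47]
Count of leaf nodes: 2


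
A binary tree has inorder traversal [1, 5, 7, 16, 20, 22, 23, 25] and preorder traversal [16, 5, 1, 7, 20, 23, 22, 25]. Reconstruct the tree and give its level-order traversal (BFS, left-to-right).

Inorder:  [1, 5, 7, 16, 20, 22, 23, 25]
Preorder: [16, 5, 1, 7, 20, 23, 22, 25]
Algorithm: preorder visits root first, so consume preorder in order;
for each root, split the current inorder slice at that value into
left-subtree inorder and right-subtree inorder, then recurse.
Recursive splits:
  root=16; inorder splits into left=[1, 5, 7], right=[20, 22, 23, 25]
  root=5; inorder splits into left=[1], right=[7]
  root=1; inorder splits into left=[], right=[]
  root=7; inorder splits into left=[], right=[]
  root=20; inorder splits into left=[], right=[22, 23, 25]
  root=23; inorder splits into left=[22], right=[25]
  root=22; inorder splits into left=[], right=[]
  root=25; inorder splits into left=[], right=[]
Reconstructed level-order: [16, 5, 20, 1, 7, 23, 22, 25]


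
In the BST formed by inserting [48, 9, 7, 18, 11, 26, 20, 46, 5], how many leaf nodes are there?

Tree built from: [48, 9, 7, 18, 11, 26, 20, 46, 5]
Tree (level-order array): [48, 9, None, 7, 18, 5, None, 11, 26, None, None, None, None, 20, 46]
Rule: A leaf has 0 children.
Per-node child counts:
  node 48: 1 child(ren)
  node 9: 2 child(ren)
  node 7: 1 child(ren)
  node 5: 0 child(ren)
  node 18: 2 child(ren)
  node 11: 0 child(ren)
  node 26: 2 child(ren)
  node 20: 0 child(ren)
  node 46: 0 child(ren)
Matching nodes: [5, 11, 20, 46]
Count of leaf nodes: 4


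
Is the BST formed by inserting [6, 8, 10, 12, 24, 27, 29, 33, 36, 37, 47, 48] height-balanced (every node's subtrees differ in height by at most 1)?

Tree (level-order array): [6, None, 8, None, 10, None, 12, None, 24, None, 27, None, 29, None, 33, None, 36, None, 37, None, 47, None, 48]
Definition: a tree is height-balanced if, at every node, |h(left) - h(right)| <= 1 (empty subtree has height -1).
Bottom-up per-node check:
  node 48: h_left=-1, h_right=-1, diff=0 [OK], height=0
  node 47: h_left=-1, h_right=0, diff=1 [OK], height=1
  node 37: h_left=-1, h_right=1, diff=2 [FAIL (|-1-1|=2 > 1)], height=2
  node 36: h_left=-1, h_right=2, diff=3 [FAIL (|-1-2|=3 > 1)], height=3
  node 33: h_left=-1, h_right=3, diff=4 [FAIL (|-1-3|=4 > 1)], height=4
  node 29: h_left=-1, h_right=4, diff=5 [FAIL (|-1-4|=5 > 1)], height=5
  node 27: h_left=-1, h_right=5, diff=6 [FAIL (|-1-5|=6 > 1)], height=6
  node 24: h_left=-1, h_right=6, diff=7 [FAIL (|-1-6|=7 > 1)], height=7
  node 12: h_left=-1, h_right=7, diff=8 [FAIL (|-1-7|=8 > 1)], height=8
  node 10: h_left=-1, h_right=8, diff=9 [FAIL (|-1-8|=9 > 1)], height=9
  node 8: h_left=-1, h_right=9, diff=10 [FAIL (|-1-9|=10 > 1)], height=10
  node 6: h_left=-1, h_right=10, diff=11 [FAIL (|-1-10|=11 > 1)], height=11
Node 37 violates the condition: |-1 - 1| = 2 > 1.
Result: Not balanced


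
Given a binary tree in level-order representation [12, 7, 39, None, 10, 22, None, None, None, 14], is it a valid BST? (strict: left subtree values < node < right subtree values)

Level-order array: [12, 7, 39, None, 10, 22, None, None, None, 14]
Validate using subtree bounds (lo, hi): at each node, require lo < value < hi,
then recurse left with hi=value and right with lo=value.
Preorder trace (stopping at first violation):
  at node 12 with bounds (-inf, +inf): OK
  at node 7 with bounds (-inf, 12): OK
  at node 10 with bounds (7, 12): OK
  at node 39 with bounds (12, +inf): OK
  at node 22 with bounds (12, 39): OK
  at node 14 with bounds (12, 22): OK
No violation found at any node.
Result: Valid BST


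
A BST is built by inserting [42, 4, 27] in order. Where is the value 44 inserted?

Starting tree (level order): [42, 4, None, None, 27]
Insertion path: 42
Result: insert 44 as right child of 42
Final tree (level order): [42, 4, 44, None, 27]


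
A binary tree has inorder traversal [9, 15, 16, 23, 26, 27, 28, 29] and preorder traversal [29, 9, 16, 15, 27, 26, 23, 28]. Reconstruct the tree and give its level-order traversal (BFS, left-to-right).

Inorder:  [9, 15, 16, 23, 26, 27, 28, 29]
Preorder: [29, 9, 16, 15, 27, 26, 23, 28]
Algorithm: preorder visits root first, so consume preorder in order;
for each root, split the current inorder slice at that value into
left-subtree inorder and right-subtree inorder, then recurse.
Recursive splits:
  root=29; inorder splits into left=[9, 15, 16, 23, 26, 27, 28], right=[]
  root=9; inorder splits into left=[], right=[15, 16, 23, 26, 27, 28]
  root=16; inorder splits into left=[15], right=[23, 26, 27, 28]
  root=15; inorder splits into left=[], right=[]
  root=27; inorder splits into left=[23, 26], right=[28]
  root=26; inorder splits into left=[23], right=[]
  root=23; inorder splits into left=[], right=[]
  root=28; inorder splits into left=[], right=[]
Reconstructed level-order: [29, 9, 16, 15, 27, 26, 28, 23]


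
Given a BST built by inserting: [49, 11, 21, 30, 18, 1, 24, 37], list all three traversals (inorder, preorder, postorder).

Tree insertion order: [49, 11, 21, 30, 18, 1, 24, 37]
Tree (level-order array): [49, 11, None, 1, 21, None, None, 18, 30, None, None, 24, 37]
Inorder (L, root, R): [1, 11, 18, 21, 24, 30, 37, 49]
Preorder (root, L, R): [49, 11, 1, 21, 18, 30, 24, 37]
Postorder (L, R, root): [1, 18, 24, 37, 30, 21, 11, 49]


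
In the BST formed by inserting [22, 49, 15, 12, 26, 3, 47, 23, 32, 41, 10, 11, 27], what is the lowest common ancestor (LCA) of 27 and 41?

Tree insertion order: [22, 49, 15, 12, 26, 3, 47, 23, 32, 41, 10, 11, 27]
Tree (level-order array): [22, 15, 49, 12, None, 26, None, 3, None, 23, 47, None, 10, None, None, 32, None, None, 11, 27, 41]
In a BST, the LCA of p=27, q=41 is the first node v on the
root-to-leaf path with p <= v <= q (go left if both < v, right if both > v).
Walk from root:
  at 22: both 27 and 41 > 22, go right
  at 49: both 27 and 41 < 49, go left
  at 26: both 27 and 41 > 26, go right
  at 47: both 27 and 41 < 47, go left
  at 32: 27 <= 32 <= 41, this is the LCA
LCA = 32


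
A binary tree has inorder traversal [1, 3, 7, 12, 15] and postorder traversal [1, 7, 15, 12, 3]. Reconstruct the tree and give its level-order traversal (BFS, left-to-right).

Inorder:   [1, 3, 7, 12, 15]
Postorder: [1, 7, 15, 12, 3]
Algorithm: postorder visits root last, so walk postorder right-to-left;
each value is the root of the current inorder slice — split it at that
value, recurse on the right subtree first, then the left.
Recursive splits:
  root=3; inorder splits into left=[1], right=[7, 12, 15]
  root=12; inorder splits into left=[7], right=[15]
  root=15; inorder splits into left=[], right=[]
  root=7; inorder splits into left=[], right=[]
  root=1; inorder splits into left=[], right=[]
Reconstructed level-order: [3, 1, 12, 7, 15]


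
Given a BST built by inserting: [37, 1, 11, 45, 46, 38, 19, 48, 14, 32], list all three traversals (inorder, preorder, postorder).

Tree insertion order: [37, 1, 11, 45, 46, 38, 19, 48, 14, 32]
Tree (level-order array): [37, 1, 45, None, 11, 38, 46, None, 19, None, None, None, 48, 14, 32]
Inorder (L, root, R): [1, 11, 14, 19, 32, 37, 38, 45, 46, 48]
Preorder (root, L, R): [37, 1, 11, 19, 14, 32, 45, 38, 46, 48]
Postorder (L, R, root): [14, 32, 19, 11, 1, 38, 48, 46, 45, 37]


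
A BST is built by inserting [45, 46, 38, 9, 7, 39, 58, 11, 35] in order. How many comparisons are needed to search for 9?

Search path for 9: 45 -> 38 -> 9
Found: True
Comparisons: 3


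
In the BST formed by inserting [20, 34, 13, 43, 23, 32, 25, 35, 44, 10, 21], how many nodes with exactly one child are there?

Tree built from: [20, 34, 13, 43, 23, 32, 25, 35, 44, 10, 21]
Tree (level-order array): [20, 13, 34, 10, None, 23, 43, None, None, 21, 32, 35, 44, None, None, 25]
Rule: These are nodes with exactly 1 non-null child.
Per-node child counts:
  node 20: 2 child(ren)
  node 13: 1 child(ren)
  node 10: 0 child(ren)
  node 34: 2 child(ren)
  node 23: 2 child(ren)
  node 21: 0 child(ren)
  node 32: 1 child(ren)
  node 25: 0 child(ren)
  node 43: 2 child(ren)
  node 35: 0 child(ren)
  node 44: 0 child(ren)
Matching nodes: [13, 32]
Count of nodes with exactly one child: 2


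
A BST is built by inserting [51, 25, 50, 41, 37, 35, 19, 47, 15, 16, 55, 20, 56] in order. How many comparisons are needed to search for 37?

Search path for 37: 51 -> 25 -> 50 -> 41 -> 37
Found: True
Comparisons: 5


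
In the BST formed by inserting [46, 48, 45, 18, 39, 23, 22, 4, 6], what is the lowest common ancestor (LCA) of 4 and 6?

Tree insertion order: [46, 48, 45, 18, 39, 23, 22, 4, 6]
Tree (level-order array): [46, 45, 48, 18, None, None, None, 4, 39, None, 6, 23, None, None, None, 22]
In a BST, the LCA of p=4, q=6 is the first node v on the
root-to-leaf path with p <= v <= q (go left if both < v, right if both > v).
Walk from root:
  at 46: both 4 and 6 < 46, go left
  at 45: both 4 and 6 < 45, go left
  at 18: both 4 and 6 < 18, go left
  at 4: 4 <= 4 <= 6, this is the LCA
LCA = 4


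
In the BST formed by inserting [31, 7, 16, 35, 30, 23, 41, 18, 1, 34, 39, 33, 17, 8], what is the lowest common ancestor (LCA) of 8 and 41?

Tree insertion order: [31, 7, 16, 35, 30, 23, 41, 18, 1, 34, 39, 33, 17, 8]
Tree (level-order array): [31, 7, 35, 1, 16, 34, 41, None, None, 8, 30, 33, None, 39, None, None, None, 23, None, None, None, None, None, 18, None, 17]
In a BST, the LCA of p=8, q=41 is the first node v on the
root-to-leaf path with p <= v <= q (go left if both < v, right if both > v).
Walk from root:
  at 31: 8 <= 31 <= 41, this is the LCA
LCA = 31


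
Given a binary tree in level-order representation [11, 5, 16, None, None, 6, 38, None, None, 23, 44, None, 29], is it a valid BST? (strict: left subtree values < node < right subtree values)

Level-order array: [11, 5, 16, None, None, 6, 38, None, None, 23, 44, None, 29]
Validate using subtree bounds (lo, hi): at each node, require lo < value < hi,
then recurse left with hi=value and right with lo=value.
Preorder trace (stopping at first violation):
  at node 11 with bounds (-inf, +inf): OK
  at node 5 with bounds (-inf, 11): OK
  at node 16 with bounds (11, +inf): OK
  at node 6 with bounds (11, 16): VIOLATION
Node 6 violates its bound: not (11 < 6 < 16).
Result: Not a valid BST


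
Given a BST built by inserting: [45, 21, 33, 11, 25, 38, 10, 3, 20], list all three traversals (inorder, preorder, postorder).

Tree insertion order: [45, 21, 33, 11, 25, 38, 10, 3, 20]
Tree (level-order array): [45, 21, None, 11, 33, 10, 20, 25, 38, 3]
Inorder (L, root, R): [3, 10, 11, 20, 21, 25, 33, 38, 45]
Preorder (root, L, R): [45, 21, 11, 10, 3, 20, 33, 25, 38]
Postorder (L, R, root): [3, 10, 20, 11, 25, 38, 33, 21, 45]


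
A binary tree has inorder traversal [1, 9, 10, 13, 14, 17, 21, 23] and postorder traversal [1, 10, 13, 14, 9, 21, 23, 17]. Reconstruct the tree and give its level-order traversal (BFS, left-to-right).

Inorder:   [1, 9, 10, 13, 14, 17, 21, 23]
Postorder: [1, 10, 13, 14, 9, 21, 23, 17]
Algorithm: postorder visits root last, so walk postorder right-to-left;
each value is the root of the current inorder slice — split it at that
value, recurse on the right subtree first, then the left.
Recursive splits:
  root=17; inorder splits into left=[1, 9, 10, 13, 14], right=[21, 23]
  root=23; inorder splits into left=[21], right=[]
  root=21; inorder splits into left=[], right=[]
  root=9; inorder splits into left=[1], right=[10, 13, 14]
  root=14; inorder splits into left=[10, 13], right=[]
  root=13; inorder splits into left=[10], right=[]
  root=10; inorder splits into left=[], right=[]
  root=1; inorder splits into left=[], right=[]
Reconstructed level-order: [17, 9, 23, 1, 14, 21, 13, 10]


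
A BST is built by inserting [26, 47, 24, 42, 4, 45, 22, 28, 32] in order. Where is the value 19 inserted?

Starting tree (level order): [26, 24, 47, 4, None, 42, None, None, 22, 28, 45, None, None, None, 32]
Insertion path: 26 -> 24 -> 4 -> 22
Result: insert 19 as left child of 22
Final tree (level order): [26, 24, 47, 4, None, 42, None, None, 22, 28, 45, 19, None, None, 32]


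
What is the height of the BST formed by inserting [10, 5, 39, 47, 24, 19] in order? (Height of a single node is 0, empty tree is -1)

Insertion order: [10, 5, 39, 47, 24, 19]
Tree (level-order array): [10, 5, 39, None, None, 24, 47, 19]
Compute height bottom-up (empty subtree = -1):
  height(5) = 1 + max(-1, -1) = 0
  height(19) = 1 + max(-1, -1) = 0
  height(24) = 1 + max(0, -1) = 1
  height(47) = 1 + max(-1, -1) = 0
  height(39) = 1 + max(1, 0) = 2
  height(10) = 1 + max(0, 2) = 3
Height = 3


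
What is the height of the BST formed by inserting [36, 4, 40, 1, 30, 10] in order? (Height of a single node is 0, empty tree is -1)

Insertion order: [36, 4, 40, 1, 30, 10]
Tree (level-order array): [36, 4, 40, 1, 30, None, None, None, None, 10]
Compute height bottom-up (empty subtree = -1):
  height(1) = 1 + max(-1, -1) = 0
  height(10) = 1 + max(-1, -1) = 0
  height(30) = 1 + max(0, -1) = 1
  height(4) = 1 + max(0, 1) = 2
  height(40) = 1 + max(-1, -1) = 0
  height(36) = 1 + max(2, 0) = 3
Height = 3


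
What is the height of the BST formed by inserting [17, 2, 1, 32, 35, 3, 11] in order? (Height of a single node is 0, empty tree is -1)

Insertion order: [17, 2, 1, 32, 35, 3, 11]
Tree (level-order array): [17, 2, 32, 1, 3, None, 35, None, None, None, 11]
Compute height bottom-up (empty subtree = -1):
  height(1) = 1 + max(-1, -1) = 0
  height(11) = 1 + max(-1, -1) = 0
  height(3) = 1 + max(-1, 0) = 1
  height(2) = 1 + max(0, 1) = 2
  height(35) = 1 + max(-1, -1) = 0
  height(32) = 1 + max(-1, 0) = 1
  height(17) = 1 + max(2, 1) = 3
Height = 3


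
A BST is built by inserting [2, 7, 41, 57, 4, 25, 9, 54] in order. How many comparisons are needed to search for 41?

Search path for 41: 2 -> 7 -> 41
Found: True
Comparisons: 3


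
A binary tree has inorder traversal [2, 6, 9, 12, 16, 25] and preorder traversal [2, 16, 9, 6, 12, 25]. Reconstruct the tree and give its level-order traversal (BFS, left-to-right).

Inorder:  [2, 6, 9, 12, 16, 25]
Preorder: [2, 16, 9, 6, 12, 25]
Algorithm: preorder visits root first, so consume preorder in order;
for each root, split the current inorder slice at that value into
left-subtree inorder and right-subtree inorder, then recurse.
Recursive splits:
  root=2; inorder splits into left=[], right=[6, 9, 12, 16, 25]
  root=16; inorder splits into left=[6, 9, 12], right=[25]
  root=9; inorder splits into left=[6], right=[12]
  root=6; inorder splits into left=[], right=[]
  root=12; inorder splits into left=[], right=[]
  root=25; inorder splits into left=[], right=[]
Reconstructed level-order: [2, 16, 9, 25, 6, 12]


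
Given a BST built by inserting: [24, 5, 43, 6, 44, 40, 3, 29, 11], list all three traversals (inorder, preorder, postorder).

Tree insertion order: [24, 5, 43, 6, 44, 40, 3, 29, 11]
Tree (level-order array): [24, 5, 43, 3, 6, 40, 44, None, None, None, 11, 29]
Inorder (L, root, R): [3, 5, 6, 11, 24, 29, 40, 43, 44]
Preorder (root, L, R): [24, 5, 3, 6, 11, 43, 40, 29, 44]
Postorder (L, R, root): [3, 11, 6, 5, 29, 40, 44, 43, 24]


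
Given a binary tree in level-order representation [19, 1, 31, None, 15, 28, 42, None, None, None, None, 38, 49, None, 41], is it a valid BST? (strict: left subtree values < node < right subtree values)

Level-order array: [19, 1, 31, None, 15, 28, 42, None, None, None, None, 38, 49, None, 41]
Validate using subtree bounds (lo, hi): at each node, require lo < value < hi,
then recurse left with hi=value and right with lo=value.
Preorder trace (stopping at first violation):
  at node 19 with bounds (-inf, +inf): OK
  at node 1 with bounds (-inf, 19): OK
  at node 15 with bounds (1, 19): OK
  at node 31 with bounds (19, +inf): OK
  at node 28 with bounds (19, 31): OK
  at node 42 with bounds (31, +inf): OK
  at node 38 with bounds (31, 42): OK
  at node 41 with bounds (38, 42): OK
  at node 49 with bounds (42, +inf): OK
No violation found at any node.
Result: Valid BST


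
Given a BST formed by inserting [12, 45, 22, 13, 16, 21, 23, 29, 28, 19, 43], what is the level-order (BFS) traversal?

Tree insertion order: [12, 45, 22, 13, 16, 21, 23, 29, 28, 19, 43]
Tree (level-order array): [12, None, 45, 22, None, 13, 23, None, 16, None, 29, None, 21, 28, 43, 19]
BFS from the root, enqueuing left then right child of each popped node:
  queue [12] -> pop 12, enqueue [45], visited so far: [12]
  queue [45] -> pop 45, enqueue [22], visited so far: [12, 45]
  queue [22] -> pop 22, enqueue [13, 23], visited so far: [12, 45, 22]
  queue [13, 23] -> pop 13, enqueue [16], visited so far: [12, 45, 22, 13]
  queue [23, 16] -> pop 23, enqueue [29], visited so far: [12, 45, 22, 13, 23]
  queue [16, 29] -> pop 16, enqueue [21], visited so far: [12, 45, 22, 13, 23, 16]
  queue [29, 21] -> pop 29, enqueue [28, 43], visited so far: [12, 45, 22, 13, 23, 16, 29]
  queue [21, 28, 43] -> pop 21, enqueue [19], visited so far: [12, 45, 22, 13, 23, 16, 29, 21]
  queue [28, 43, 19] -> pop 28, enqueue [none], visited so far: [12, 45, 22, 13, 23, 16, 29, 21, 28]
  queue [43, 19] -> pop 43, enqueue [none], visited so far: [12, 45, 22, 13, 23, 16, 29, 21, 28, 43]
  queue [19] -> pop 19, enqueue [none], visited so far: [12, 45, 22, 13, 23, 16, 29, 21, 28, 43, 19]
Result: [12, 45, 22, 13, 23, 16, 29, 21, 28, 43, 19]


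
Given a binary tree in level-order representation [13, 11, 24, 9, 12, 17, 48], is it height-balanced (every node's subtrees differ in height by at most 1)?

Tree (level-order array): [13, 11, 24, 9, 12, 17, 48]
Definition: a tree is height-balanced if, at every node, |h(left) - h(right)| <= 1 (empty subtree has height -1).
Bottom-up per-node check:
  node 9: h_left=-1, h_right=-1, diff=0 [OK], height=0
  node 12: h_left=-1, h_right=-1, diff=0 [OK], height=0
  node 11: h_left=0, h_right=0, diff=0 [OK], height=1
  node 17: h_left=-1, h_right=-1, diff=0 [OK], height=0
  node 48: h_left=-1, h_right=-1, diff=0 [OK], height=0
  node 24: h_left=0, h_right=0, diff=0 [OK], height=1
  node 13: h_left=1, h_right=1, diff=0 [OK], height=2
All nodes satisfy the balance condition.
Result: Balanced


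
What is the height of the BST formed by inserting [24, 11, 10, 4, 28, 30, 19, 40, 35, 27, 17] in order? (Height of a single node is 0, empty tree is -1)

Insertion order: [24, 11, 10, 4, 28, 30, 19, 40, 35, 27, 17]
Tree (level-order array): [24, 11, 28, 10, 19, 27, 30, 4, None, 17, None, None, None, None, 40, None, None, None, None, 35]
Compute height bottom-up (empty subtree = -1):
  height(4) = 1 + max(-1, -1) = 0
  height(10) = 1 + max(0, -1) = 1
  height(17) = 1 + max(-1, -1) = 0
  height(19) = 1 + max(0, -1) = 1
  height(11) = 1 + max(1, 1) = 2
  height(27) = 1 + max(-1, -1) = 0
  height(35) = 1 + max(-1, -1) = 0
  height(40) = 1 + max(0, -1) = 1
  height(30) = 1 + max(-1, 1) = 2
  height(28) = 1 + max(0, 2) = 3
  height(24) = 1 + max(2, 3) = 4
Height = 4


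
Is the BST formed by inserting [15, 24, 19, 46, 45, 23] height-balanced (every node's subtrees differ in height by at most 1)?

Tree (level-order array): [15, None, 24, 19, 46, None, 23, 45]
Definition: a tree is height-balanced if, at every node, |h(left) - h(right)| <= 1 (empty subtree has height -1).
Bottom-up per-node check:
  node 23: h_left=-1, h_right=-1, diff=0 [OK], height=0
  node 19: h_left=-1, h_right=0, diff=1 [OK], height=1
  node 45: h_left=-1, h_right=-1, diff=0 [OK], height=0
  node 46: h_left=0, h_right=-1, diff=1 [OK], height=1
  node 24: h_left=1, h_right=1, diff=0 [OK], height=2
  node 15: h_left=-1, h_right=2, diff=3 [FAIL (|-1-2|=3 > 1)], height=3
Node 15 violates the condition: |-1 - 2| = 3 > 1.
Result: Not balanced


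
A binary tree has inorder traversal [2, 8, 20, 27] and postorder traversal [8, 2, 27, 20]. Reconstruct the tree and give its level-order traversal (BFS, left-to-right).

Inorder:   [2, 8, 20, 27]
Postorder: [8, 2, 27, 20]
Algorithm: postorder visits root last, so walk postorder right-to-left;
each value is the root of the current inorder slice — split it at that
value, recurse on the right subtree first, then the left.
Recursive splits:
  root=20; inorder splits into left=[2, 8], right=[27]
  root=27; inorder splits into left=[], right=[]
  root=2; inorder splits into left=[], right=[8]
  root=8; inorder splits into left=[], right=[]
Reconstructed level-order: [20, 2, 27, 8]


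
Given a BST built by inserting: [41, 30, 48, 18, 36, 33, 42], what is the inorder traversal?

Tree insertion order: [41, 30, 48, 18, 36, 33, 42]
Tree (level-order array): [41, 30, 48, 18, 36, 42, None, None, None, 33]
Inorder traversal: [18, 30, 33, 36, 41, 42, 48]


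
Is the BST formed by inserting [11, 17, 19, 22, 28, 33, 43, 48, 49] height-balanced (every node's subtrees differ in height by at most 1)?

Tree (level-order array): [11, None, 17, None, 19, None, 22, None, 28, None, 33, None, 43, None, 48, None, 49]
Definition: a tree is height-balanced if, at every node, |h(left) - h(right)| <= 1 (empty subtree has height -1).
Bottom-up per-node check:
  node 49: h_left=-1, h_right=-1, diff=0 [OK], height=0
  node 48: h_left=-1, h_right=0, diff=1 [OK], height=1
  node 43: h_left=-1, h_right=1, diff=2 [FAIL (|-1-1|=2 > 1)], height=2
  node 33: h_left=-1, h_right=2, diff=3 [FAIL (|-1-2|=3 > 1)], height=3
  node 28: h_left=-1, h_right=3, diff=4 [FAIL (|-1-3|=4 > 1)], height=4
  node 22: h_left=-1, h_right=4, diff=5 [FAIL (|-1-4|=5 > 1)], height=5
  node 19: h_left=-1, h_right=5, diff=6 [FAIL (|-1-5|=6 > 1)], height=6
  node 17: h_left=-1, h_right=6, diff=7 [FAIL (|-1-6|=7 > 1)], height=7
  node 11: h_left=-1, h_right=7, diff=8 [FAIL (|-1-7|=8 > 1)], height=8
Node 43 violates the condition: |-1 - 1| = 2 > 1.
Result: Not balanced


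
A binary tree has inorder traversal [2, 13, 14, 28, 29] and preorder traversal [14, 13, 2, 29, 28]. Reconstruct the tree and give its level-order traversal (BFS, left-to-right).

Inorder:  [2, 13, 14, 28, 29]
Preorder: [14, 13, 2, 29, 28]
Algorithm: preorder visits root first, so consume preorder in order;
for each root, split the current inorder slice at that value into
left-subtree inorder and right-subtree inorder, then recurse.
Recursive splits:
  root=14; inorder splits into left=[2, 13], right=[28, 29]
  root=13; inorder splits into left=[2], right=[]
  root=2; inorder splits into left=[], right=[]
  root=29; inorder splits into left=[28], right=[]
  root=28; inorder splits into left=[], right=[]
Reconstructed level-order: [14, 13, 29, 2, 28]


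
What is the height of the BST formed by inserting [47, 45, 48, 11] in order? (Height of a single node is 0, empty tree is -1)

Insertion order: [47, 45, 48, 11]
Tree (level-order array): [47, 45, 48, 11]
Compute height bottom-up (empty subtree = -1):
  height(11) = 1 + max(-1, -1) = 0
  height(45) = 1 + max(0, -1) = 1
  height(48) = 1 + max(-1, -1) = 0
  height(47) = 1 + max(1, 0) = 2
Height = 2


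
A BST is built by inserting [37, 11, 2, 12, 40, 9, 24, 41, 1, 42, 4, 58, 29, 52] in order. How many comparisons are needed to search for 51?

Search path for 51: 37 -> 40 -> 41 -> 42 -> 58 -> 52
Found: False
Comparisons: 6


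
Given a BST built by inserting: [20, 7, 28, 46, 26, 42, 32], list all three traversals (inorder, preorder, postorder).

Tree insertion order: [20, 7, 28, 46, 26, 42, 32]
Tree (level-order array): [20, 7, 28, None, None, 26, 46, None, None, 42, None, 32]
Inorder (L, root, R): [7, 20, 26, 28, 32, 42, 46]
Preorder (root, L, R): [20, 7, 28, 26, 46, 42, 32]
Postorder (L, R, root): [7, 26, 32, 42, 46, 28, 20]


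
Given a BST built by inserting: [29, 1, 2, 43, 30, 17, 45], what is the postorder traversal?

Tree insertion order: [29, 1, 2, 43, 30, 17, 45]
Tree (level-order array): [29, 1, 43, None, 2, 30, 45, None, 17]
Postorder traversal: [17, 2, 1, 30, 45, 43, 29]


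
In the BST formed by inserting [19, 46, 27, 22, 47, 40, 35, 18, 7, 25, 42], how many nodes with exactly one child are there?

Tree built from: [19, 46, 27, 22, 47, 40, 35, 18, 7, 25, 42]
Tree (level-order array): [19, 18, 46, 7, None, 27, 47, None, None, 22, 40, None, None, None, 25, 35, 42]
Rule: These are nodes with exactly 1 non-null child.
Per-node child counts:
  node 19: 2 child(ren)
  node 18: 1 child(ren)
  node 7: 0 child(ren)
  node 46: 2 child(ren)
  node 27: 2 child(ren)
  node 22: 1 child(ren)
  node 25: 0 child(ren)
  node 40: 2 child(ren)
  node 35: 0 child(ren)
  node 42: 0 child(ren)
  node 47: 0 child(ren)
Matching nodes: [18, 22]
Count of nodes with exactly one child: 2


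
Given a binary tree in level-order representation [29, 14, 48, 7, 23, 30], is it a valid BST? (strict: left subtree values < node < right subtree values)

Level-order array: [29, 14, 48, 7, 23, 30]
Validate using subtree bounds (lo, hi): at each node, require lo < value < hi,
then recurse left with hi=value and right with lo=value.
Preorder trace (stopping at first violation):
  at node 29 with bounds (-inf, +inf): OK
  at node 14 with bounds (-inf, 29): OK
  at node 7 with bounds (-inf, 14): OK
  at node 23 with bounds (14, 29): OK
  at node 48 with bounds (29, +inf): OK
  at node 30 with bounds (29, 48): OK
No violation found at any node.
Result: Valid BST


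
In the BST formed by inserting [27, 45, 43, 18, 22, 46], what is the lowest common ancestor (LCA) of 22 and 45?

Tree insertion order: [27, 45, 43, 18, 22, 46]
Tree (level-order array): [27, 18, 45, None, 22, 43, 46]
In a BST, the LCA of p=22, q=45 is the first node v on the
root-to-leaf path with p <= v <= q (go left if both < v, right if both > v).
Walk from root:
  at 27: 22 <= 27 <= 45, this is the LCA
LCA = 27


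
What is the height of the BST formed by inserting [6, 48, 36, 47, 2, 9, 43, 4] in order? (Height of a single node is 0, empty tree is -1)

Insertion order: [6, 48, 36, 47, 2, 9, 43, 4]
Tree (level-order array): [6, 2, 48, None, 4, 36, None, None, None, 9, 47, None, None, 43]
Compute height bottom-up (empty subtree = -1):
  height(4) = 1 + max(-1, -1) = 0
  height(2) = 1 + max(-1, 0) = 1
  height(9) = 1 + max(-1, -1) = 0
  height(43) = 1 + max(-1, -1) = 0
  height(47) = 1 + max(0, -1) = 1
  height(36) = 1 + max(0, 1) = 2
  height(48) = 1 + max(2, -1) = 3
  height(6) = 1 + max(1, 3) = 4
Height = 4


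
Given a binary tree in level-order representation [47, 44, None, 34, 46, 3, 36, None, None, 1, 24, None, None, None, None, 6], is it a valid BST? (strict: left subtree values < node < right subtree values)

Level-order array: [47, 44, None, 34, 46, 3, 36, None, None, 1, 24, None, None, None, None, 6]
Validate using subtree bounds (lo, hi): at each node, require lo < value < hi,
then recurse left with hi=value and right with lo=value.
Preorder trace (stopping at first violation):
  at node 47 with bounds (-inf, +inf): OK
  at node 44 with bounds (-inf, 47): OK
  at node 34 with bounds (-inf, 44): OK
  at node 3 with bounds (-inf, 34): OK
  at node 1 with bounds (-inf, 3): OK
  at node 24 with bounds (3, 34): OK
  at node 6 with bounds (3, 24): OK
  at node 36 with bounds (34, 44): OK
  at node 46 with bounds (44, 47): OK
No violation found at any node.
Result: Valid BST


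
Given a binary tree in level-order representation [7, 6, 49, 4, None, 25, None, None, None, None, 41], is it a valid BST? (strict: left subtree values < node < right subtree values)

Level-order array: [7, 6, 49, 4, None, 25, None, None, None, None, 41]
Validate using subtree bounds (lo, hi): at each node, require lo < value < hi,
then recurse left with hi=value and right with lo=value.
Preorder trace (stopping at first violation):
  at node 7 with bounds (-inf, +inf): OK
  at node 6 with bounds (-inf, 7): OK
  at node 4 with bounds (-inf, 6): OK
  at node 49 with bounds (7, +inf): OK
  at node 25 with bounds (7, 49): OK
  at node 41 with bounds (25, 49): OK
No violation found at any node.
Result: Valid BST


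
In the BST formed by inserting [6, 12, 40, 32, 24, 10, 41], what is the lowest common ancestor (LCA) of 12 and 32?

Tree insertion order: [6, 12, 40, 32, 24, 10, 41]
Tree (level-order array): [6, None, 12, 10, 40, None, None, 32, 41, 24]
In a BST, the LCA of p=12, q=32 is the first node v on the
root-to-leaf path with p <= v <= q (go left if both < v, right if both > v).
Walk from root:
  at 6: both 12 and 32 > 6, go right
  at 12: 12 <= 12 <= 32, this is the LCA
LCA = 12


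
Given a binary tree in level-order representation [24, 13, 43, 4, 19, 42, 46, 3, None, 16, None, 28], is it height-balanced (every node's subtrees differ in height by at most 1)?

Tree (level-order array): [24, 13, 43, 4, 19, 42, 46, 3, None, 16, None, 28]
Definition: a tree is height-balanced if, at every node, |h(left) - h(right)| <= 1 (empty subtree has height -1).
Bottom-up per-node check:
  node 3: h_left=-1, h_right=-1, diff=0 [OK], height=0
  node 4: h_left=0, h_right=-1, diff=1 [OK], height=1
  node 16: h_left=-1, h_right=-1, diff=0 [OK], height=0
  node 19: h_left=0, h_right=-1, diff=1 [OK], height=1
  node 13: h_left=1, h_right=1, diff=0 [OK], height=2
  node 28: h_left=-1, h_right=-1, diff=0 [OK], height=0
  node 42: h_left=0, h_right=-1, diff=1 [OK], height=1
  node 46: h_left=-1, h_right=-1, diff=0 [OK], height=0
  node 43: h_left=1, h_right=0, diff=1 [OK], height=2
  node 24: h_left=2, h_right=2, diff=0 [OK], height=3
All nodes satisfy the balance condition.
Result: Balanced


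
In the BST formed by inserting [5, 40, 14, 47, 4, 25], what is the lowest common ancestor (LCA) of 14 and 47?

Tree insertion order: [5, 40, 14, 47, 4, 25]
Tree (level-order array): [5, 4, 40, None, None, 14, 47, None, 25]
In a BST, the LCA of p=14, q=47 is the first node v on the
root-to-leaf path with p <= v <= q (go left if both < v, right if both > v).
Walk from root:
  at 5: both 14 and 47 > 5, go right
  at 40: 14 <= 40 <= 47, this is the LCA
LCA = 40


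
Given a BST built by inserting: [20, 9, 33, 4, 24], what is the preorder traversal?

Tree insertion order: [20, 9, 33, 4, 24]
Tree (level-order array): [20, 9, 33, 4, None, 24]
Preorder traversal: [20, 9, 4, 33, 24]


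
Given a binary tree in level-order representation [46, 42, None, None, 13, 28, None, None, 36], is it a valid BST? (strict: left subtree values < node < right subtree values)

Level-order array: [46, 42, None, None, 13, 28, None, None, 36]
Validate using subtree bounds (lo, hi): at each node, require lo < value < hi,
then recurse left with hi=value and right with lo=value.
Preorder trace (stopping at first violation):
  at node 46 with bounds (-inf, +inf): OK
  at node 42 with bounds (-inf, 46): OK
  at node 13 with bounds (42, 46): VIOLATION
Node 13 violates its bound: not (42 < 13 < 46).
Result: Not a valid BST


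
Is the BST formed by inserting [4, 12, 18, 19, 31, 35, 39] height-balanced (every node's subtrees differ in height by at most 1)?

Tree (level-order array): [4, None, 12, None, 18, None, 19, None, 31, None, 35, None, 39]
Definition: a tree is height-balanced if, at every node, |h(left) - h(right)| <= 1 (empty subtree has height -1).
Bottom-up per-node check:
  node 39: h_left=-1, h_right=-1, diff=0 [OK], height=0
  node 35: h_left=-1, h_right=0, diff=1 [OK], height=1
  node 31: h_left=-1, h_right=1, diff=2 [FAIL (|-1-1|=2 > 1)], height=2
  node 19: h_left=-1, h_right=2, diff=3 [FAIL (|-1-2|=3 > 1)], height=3
  node 18: h_left=-1, h_right=3, diff=4 [FAIL (|-1-3|=4 > 1)], height=4
  node 12: h_left=-1, h_right=4, diff=5 [FAIL (|-1-4|=5 > 1)], height=5
  node 4: h_left=-1, h_right=5, diff=6 [FAIL (|-1-5|=6 > 1)], height=6
Node 31 violates the condition: |-1 - 1| = 2 > 1.
Result: Not balanced


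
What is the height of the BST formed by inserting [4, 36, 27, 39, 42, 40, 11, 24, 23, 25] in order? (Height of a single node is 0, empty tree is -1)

Insertion order: [4, 36, 27, 39, 42, 40, 11, 24, 23, 25]
Tree (level-order array): [4, None, 36, 27, 39, 11, None, None, 42, None, 24, 40, None, 23, 25]
Compute height bottom-up (empty subtree = -1):
  height(23) = 1 + max(-1, -1) = 0
  height(25) = 1 + max(-1, -1) = 0
  height(24) = 1 + max(0, 0) = 1
  height(11) = 1 + max(-1, 1) = 2
  height(27) = 1 + max(2, -1) = 3
  height(40) = 1 + max(-1, -1) = 0
  height(42) = 1 + max(0, -1) = 1
  height(39) = 1 + max(-1, 1) = 2
  height(36) = 1 + max(3, 2) = 4
  height(4) = 1 + max(-1, 4) = 5
Height = 5


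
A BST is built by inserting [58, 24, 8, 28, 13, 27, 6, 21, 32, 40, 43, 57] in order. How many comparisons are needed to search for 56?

Search path for 56: 58 -> 24 -> 28 -> 32 -> 40 -> 43 -> 57
Found: False
Comparisons: 7


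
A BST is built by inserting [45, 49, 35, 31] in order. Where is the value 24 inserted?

Starting tree (level order): [45, 35, 49, 31]
Insertion path: 45 -> 35 -> 31
Result: insert 24 as left child of 31
Final tree (level order): [45, 35, 49, 31, None, None, None, 24]


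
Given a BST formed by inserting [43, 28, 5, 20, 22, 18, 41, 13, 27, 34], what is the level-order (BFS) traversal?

Tree insertion order: [43, 28, 5, 20, 22, 18, 41, 13, 27, 34]
Tree (level-order array): [43, 28, None, 5, 41, None, 20, 34, None, 18, 22, None, None, 13, None, None, 27]
BFS from the root, enqueuing left then right child of each popped node:
  queue [43] -> pop 43, enqueue [28], visited so far: [43]
  queue [28] -> pop 28, enqueue [5, 41], visited so far: [43, 28]
  queue [5, 41] -> pop 5, enqueue [20], visited so far: [43, 28, 5]
  queue [41, 20] -> pop 41, enqueue [34], visited so far: [43, 28, 5, 41]
  queue [20, 34] -> pop 20, enqueue [18, 22], visited so far: [43, 28, 5, 41, 20]
  queue [34, 18, 22] -> pop 34, enqueue [none], visited so far: [43, 28, 5, 41, 20, 34]
  queue [18, 22] -> pop 18, enqueue [13], visited so far: [43, 28, 5, 41, 20, 34, 18]
  queue [22, 13] -> pop 22, enqueue [27], visited so far: [43, 28, 5, 41, 20, 34, 18, 22]
  queue [13, 27] -> pop 13, enqueue [none], visited so far: [43, 28, 5, 41, 20, 34, 18, 22, 13]
  queue [27] -> pop 27, enqueue [none], visited so far: [43, 28, 5, 41, 20, 34, 18, 22, 13, 27]
Result: [43, 28, 5, 41, 20, 34, 18, 22, 13, 27]
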